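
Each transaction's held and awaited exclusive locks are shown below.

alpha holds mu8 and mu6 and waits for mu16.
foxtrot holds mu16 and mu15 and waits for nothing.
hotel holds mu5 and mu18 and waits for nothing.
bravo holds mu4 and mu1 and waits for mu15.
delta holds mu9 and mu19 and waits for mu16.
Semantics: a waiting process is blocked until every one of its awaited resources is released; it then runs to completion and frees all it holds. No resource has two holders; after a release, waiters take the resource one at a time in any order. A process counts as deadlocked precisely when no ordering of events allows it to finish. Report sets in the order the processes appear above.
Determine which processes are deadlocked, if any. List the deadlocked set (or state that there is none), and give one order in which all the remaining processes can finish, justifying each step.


The deadlocked set is empty.
Key observation: every chain of waits terminates; starting from the processes that wait on nothing, all the rest unlock in turn.
A valid finishing order for the others: foxtrot, bravo, hotel, alpha, delta.
Step-by-step check:
  foxtrot: no waits; runs immediately, freeing mu16 and mu15
  bravo waits on mu15 — all released -> runs and releases mu4 and mu1
  hotel: no waits; runs immediately, freeing mu5 and mu18
  alpha waits on mu16 — all released -> runs and releases mu8 and mu6
  delta waits on mu16 — all released -> runs and releases mu9 and mu19


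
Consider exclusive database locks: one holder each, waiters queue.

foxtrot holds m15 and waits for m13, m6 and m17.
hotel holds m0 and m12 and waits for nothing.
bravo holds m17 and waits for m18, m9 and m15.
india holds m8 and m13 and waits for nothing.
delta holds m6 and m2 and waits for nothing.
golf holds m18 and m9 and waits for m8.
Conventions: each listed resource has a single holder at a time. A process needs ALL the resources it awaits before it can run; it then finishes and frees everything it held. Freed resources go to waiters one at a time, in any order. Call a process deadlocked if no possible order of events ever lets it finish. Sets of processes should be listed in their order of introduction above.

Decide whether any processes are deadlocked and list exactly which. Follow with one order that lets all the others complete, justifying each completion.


Deadlocked set: foxtrot and bravo.
Key observation: nobody on the ring foxtrot -> bravo -> foxtrot can start until another member finishes, which never happens; no other process is dragged down with it.
The rest can finish in the order india, hotel, delta, golf.
Verifying each step:
  run india (it waits on nothing); releases m8 and m13
  run hotel (it waits on nothing); releases m0 and m12
  run delta (it waits on nothing); releases m6 and m2
  golf: everything it awaited (m8) is free; runs, freeing m18 and m9


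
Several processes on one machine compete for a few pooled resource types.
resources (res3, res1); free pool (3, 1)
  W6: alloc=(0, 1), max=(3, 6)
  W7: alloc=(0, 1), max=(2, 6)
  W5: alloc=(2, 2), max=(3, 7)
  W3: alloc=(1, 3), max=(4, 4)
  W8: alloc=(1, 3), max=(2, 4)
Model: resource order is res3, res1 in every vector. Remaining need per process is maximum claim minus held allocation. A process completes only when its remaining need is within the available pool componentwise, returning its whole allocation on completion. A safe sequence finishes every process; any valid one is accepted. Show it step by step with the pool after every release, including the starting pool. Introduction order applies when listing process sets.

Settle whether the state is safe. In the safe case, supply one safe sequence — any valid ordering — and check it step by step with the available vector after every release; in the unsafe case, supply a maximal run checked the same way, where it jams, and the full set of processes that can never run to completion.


SAFE, for example via the order W8, W3, W7, W6, W5.
Key observation: the first exact fit in this order is W8 — it needs (1, 1) with (3, 1) free, meeting a requested resource to the last unit.
Step-by-step check:
  pool = (3, 1)
  run W8 (needs (1, 1), free (3, 1)); after release of (1, 3) the pool is (4, 4)
  run W3 (needs (3, 1), free (4, 4)); after release of (1, 3) the pool is (5, 7)
  run W7 (needs (2, 5), free (5, 7)); after release of (0, 1) the pool is (5, 8)
  run W6 (needs (3, 5), free (5, 8)); after release of (0, 1) the pool is (5, 9)
  run W5 (needs (1, 5), free (5, 9)); after release of (2, 2) the pool is (7, 11)


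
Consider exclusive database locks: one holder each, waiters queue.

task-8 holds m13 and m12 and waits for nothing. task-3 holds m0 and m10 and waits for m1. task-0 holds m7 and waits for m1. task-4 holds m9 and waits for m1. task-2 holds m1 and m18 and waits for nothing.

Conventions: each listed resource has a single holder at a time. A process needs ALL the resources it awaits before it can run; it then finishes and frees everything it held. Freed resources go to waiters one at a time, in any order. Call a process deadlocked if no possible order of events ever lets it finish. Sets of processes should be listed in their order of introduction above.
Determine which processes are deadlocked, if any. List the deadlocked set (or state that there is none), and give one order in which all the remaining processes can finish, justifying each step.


Nothing here is deadlocked.
Key observation: the wait relation is loop-free; peeling off processes with no waits unwinds the whole state.
A valid finishing order for the others: task-2, task-3, task-8, task-0, task-4.
Verifying each step:
  run task-2 (it waits on nothing); releases m1 and m18
  run task-3 (all its waits — m1 — are resolved); releases m0 and m10
  run task-8 (it waits on nothing); releases m13 and m12
  run task-0 (all its waits — m1 — are resolved); releases m7
  run task-4 (all its waits — m1 — are resolved); releases m9


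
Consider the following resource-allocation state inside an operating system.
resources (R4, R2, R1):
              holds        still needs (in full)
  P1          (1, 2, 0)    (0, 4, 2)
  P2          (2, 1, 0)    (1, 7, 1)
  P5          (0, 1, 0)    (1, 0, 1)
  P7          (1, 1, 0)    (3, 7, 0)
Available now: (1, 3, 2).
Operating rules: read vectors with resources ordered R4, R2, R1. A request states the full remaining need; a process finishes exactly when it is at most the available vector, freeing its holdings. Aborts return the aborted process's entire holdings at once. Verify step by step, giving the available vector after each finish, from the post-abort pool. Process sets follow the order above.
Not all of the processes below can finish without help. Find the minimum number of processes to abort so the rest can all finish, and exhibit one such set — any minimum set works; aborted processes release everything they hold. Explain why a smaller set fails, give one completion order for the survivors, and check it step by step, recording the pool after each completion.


The answer: abort P7.
Key observation: no ordering could ever have run P2 before the abort of P7; with (1, 1, 0) back in the pool it fits at step 3.
Minimality: the empty abort set fails — the state is deadlocked as it stands.
Survivors finish in the order: P5, P1, P2. Check, step by step (pool after the aborts first):
  pool = (2, 4, 2)
  P5 needs (1, 0, 1) <= (2, 4, 2) -> finishes; pool += (0, 1, 0) = (2, 5, 2)
  P1 needs (0, 4, 2) <= (2, 5, 2) -> finishes; pool += (1, 2, 0) = (3, 7, 2)
  P2 needs (1, 7, 1) <= (3, 7, 2) -> finishes; pool += (2, 1, 0) = (5, 8, 2)


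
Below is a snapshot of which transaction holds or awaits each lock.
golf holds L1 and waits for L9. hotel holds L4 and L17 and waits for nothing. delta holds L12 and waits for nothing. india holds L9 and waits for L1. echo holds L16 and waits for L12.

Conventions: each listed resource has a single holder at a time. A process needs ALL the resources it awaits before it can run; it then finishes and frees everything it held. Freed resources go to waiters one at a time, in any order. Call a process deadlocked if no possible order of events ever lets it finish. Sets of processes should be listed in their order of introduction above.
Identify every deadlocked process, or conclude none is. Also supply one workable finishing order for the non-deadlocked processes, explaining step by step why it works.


Deadlocked set: golf and india.
Key observation: the waits loop around golf -> india -> golf with no way out; no other process is dragged down with it.
One completion order for the rest: hotel, delta, echo.
Walking it through:
  hotel: no waits; runs immediately, freeing L4 and L17
  delta: no waits; runs immediately, freeing L12
  run echo (all its waits — L12 — are resolved); releases L16


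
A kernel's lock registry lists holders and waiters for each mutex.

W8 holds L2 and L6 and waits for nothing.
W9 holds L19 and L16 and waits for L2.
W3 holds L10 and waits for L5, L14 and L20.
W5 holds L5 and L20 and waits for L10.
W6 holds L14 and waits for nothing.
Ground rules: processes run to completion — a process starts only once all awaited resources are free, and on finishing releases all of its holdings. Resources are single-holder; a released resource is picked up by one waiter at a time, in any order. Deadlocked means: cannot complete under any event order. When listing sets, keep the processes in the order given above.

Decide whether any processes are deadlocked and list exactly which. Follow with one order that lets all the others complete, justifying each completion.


Deadlocked set: W3 and W5.
Key observation: W3 -> W5 -> W3 is a circular wait — nothing in it can go first; no other process is dragged down with it.
A valid finishing order for the others: W8, W6, W9.
Check, step by step:
  W8 waits on nothing -> runs at once and releases L2 and L6
  W6 waits on nothing -> runs at once and releases L14
  W9 waits on L2 — all released -> runs and releases L19 and L16


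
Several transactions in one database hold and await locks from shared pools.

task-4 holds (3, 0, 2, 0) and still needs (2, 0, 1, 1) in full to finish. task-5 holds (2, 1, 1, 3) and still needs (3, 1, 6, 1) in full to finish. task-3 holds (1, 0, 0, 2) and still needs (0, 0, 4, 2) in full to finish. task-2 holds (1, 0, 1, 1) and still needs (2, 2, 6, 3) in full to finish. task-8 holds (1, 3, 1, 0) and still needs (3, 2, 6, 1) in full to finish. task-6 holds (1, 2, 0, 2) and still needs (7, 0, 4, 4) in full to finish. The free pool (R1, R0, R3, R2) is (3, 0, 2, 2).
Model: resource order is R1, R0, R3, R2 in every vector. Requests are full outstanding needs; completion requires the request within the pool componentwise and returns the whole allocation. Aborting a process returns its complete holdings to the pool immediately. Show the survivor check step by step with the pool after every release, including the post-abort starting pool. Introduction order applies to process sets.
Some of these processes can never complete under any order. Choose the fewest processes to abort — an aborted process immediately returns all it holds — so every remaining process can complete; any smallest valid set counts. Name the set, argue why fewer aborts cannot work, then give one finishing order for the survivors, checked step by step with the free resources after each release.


Minimum abort set: task-5 and task-8.
Key observation: task-2 could never have finished before the abort; with (3, 4, 2, 3) returned by task-5 and task-8, it fits at step 4.
No one abort is enough; case by case: task-4 alone leaves task-5 blocked (short on R3); task-5 alone leaves task-2 blocked (short on R3); task-3 alone leaves task-5 blocked (short on R3); task-2 alone leaves task-5 blocked (short on R3); task-8 alone leaves task-5 blocked (short on R3); task-6 alone leaves task-5 blocked (short on R3).
The survivors complete as task-4, task-6, task-3, task-2. Check, step by step (starting from the post-abort pool):
  pool = (6, 4, 4, 5)
  run task-4 (needs (2, 0, 1, 1), free (6, 4, 4, 5)); after release of (3, 0, 2, 0) the pool is (9, 4, 6, 5)
  run task-6 (needs (7, 0, 4, 4), free (9, 4, 6, 5)); after release of (1, 2, 0, 2) the pool is (10, 6, 6, 7)
  run task-3 (needs (0, 0, 4, 2), free (10, 6, 6, 7)); after release of (1, 0, 0, 2) the pool is (11, 6, 6, 9)
  run task-2 (needs (2, 2, 6, 3), free (11, 6, 6, 9)); after release of (1, 0, 1, 1) the pool is (12, 6, 7, 10)


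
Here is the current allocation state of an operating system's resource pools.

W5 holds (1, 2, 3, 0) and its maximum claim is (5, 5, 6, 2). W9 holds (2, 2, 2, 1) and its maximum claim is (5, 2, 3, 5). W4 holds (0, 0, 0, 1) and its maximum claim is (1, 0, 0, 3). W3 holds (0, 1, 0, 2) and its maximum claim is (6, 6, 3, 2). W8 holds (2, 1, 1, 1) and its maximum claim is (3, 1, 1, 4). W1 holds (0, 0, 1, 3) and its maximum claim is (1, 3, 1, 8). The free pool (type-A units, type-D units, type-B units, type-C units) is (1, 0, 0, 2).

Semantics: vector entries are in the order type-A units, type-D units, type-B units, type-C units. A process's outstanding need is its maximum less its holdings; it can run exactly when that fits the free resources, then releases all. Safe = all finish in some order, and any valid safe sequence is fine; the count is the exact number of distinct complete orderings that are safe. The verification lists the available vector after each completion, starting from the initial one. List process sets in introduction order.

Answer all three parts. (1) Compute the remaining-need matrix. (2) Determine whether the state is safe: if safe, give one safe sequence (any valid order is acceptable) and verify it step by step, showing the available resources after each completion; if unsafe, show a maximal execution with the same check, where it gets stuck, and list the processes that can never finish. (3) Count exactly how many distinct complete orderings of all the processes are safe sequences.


(1) Outstanding need per process (order type-A units, type-D units, type-B units, type-C units):
  W5: (4, 3, 3, 2)
  W9: (3, 0, 1, 4)
  W4: (1, 0, 0, 2)
  W3: (6, 5, 3, 0)
  W8: (1, 0, 0, 3)
  W1: (1, 3, 0, 5)
(2) SAFE, for example via the order W4, W8, W9, W1, W5, W3.
Key observation: the order's first zero-slack moment is W4 ((1, 0, 0, 2) needed, (1, 0, 0, 2) free — a requested resource with nothing to spare).
Step-by-step check:
  pool = (1, 0, 0, 2)
  W4 needs (1, 0, 0, 2) <= (1, 0, 0, 2) -> finishes; pool += (0, 0, 0, 1) = (1, 0, 0, 3)
  W8 needs (1, 0, 0, 3) <= (1, 0, 0, 3) -> finishes; pool += (2, 1, 1, 1) = (3, 1, 1, 4)
  W9 needs (3, 0, 1, 4) <= (3, 1, 1, 4) -> finishes; pool += (2, 2, 2, 1) = (5, 3, 3, 5)
  W1 needs (1, 3, 0, 5) <= (5, 3, 3, 5) -> finishes; pool += (0, 0, 1, 3) = (5, 3, 4, 8)
  W5 needs (4, 3, 3, 2) <= (5, 3, 4, 8) -> finishes; pool += (1, 2, 3, 0) = (6, 5, 7, 8)
  W3 needs (6, 5, 3, 0) <= (6, 5, 7, 8) -> finishes; pool += (0, 1, 0, 2) = (6, 6, 7, 10)
(3) Precisely 3 of the possible complete orderings are safe sequences.


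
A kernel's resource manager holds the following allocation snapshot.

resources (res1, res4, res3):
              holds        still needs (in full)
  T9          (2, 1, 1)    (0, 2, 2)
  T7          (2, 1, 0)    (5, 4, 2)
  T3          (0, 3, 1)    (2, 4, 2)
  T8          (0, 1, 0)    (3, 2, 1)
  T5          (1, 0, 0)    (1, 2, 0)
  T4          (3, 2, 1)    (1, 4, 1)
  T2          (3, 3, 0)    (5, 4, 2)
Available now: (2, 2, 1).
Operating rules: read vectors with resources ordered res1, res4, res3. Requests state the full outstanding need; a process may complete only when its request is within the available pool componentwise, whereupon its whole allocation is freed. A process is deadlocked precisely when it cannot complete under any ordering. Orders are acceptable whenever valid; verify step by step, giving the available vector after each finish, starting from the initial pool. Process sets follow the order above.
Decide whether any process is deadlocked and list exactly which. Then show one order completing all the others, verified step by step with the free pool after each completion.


The deadlocked set is T9, T7, T3, T4 and T2.
Key observation: after T5, T8 the pool peaks at (3, 3, 1), and each blocked process is short somewhere: T9 on res3; T7 on res1, res4, res3; T3 on res4, res3; T4 on res4; T2 on res1, res4, res3.
The rest can finish in the order T5, T8. Walking it through:
  pool = (2, 2, 1)
  T5: need (1, 2, 0) fits (2, 2, 1); releases (1, 0, 0), pool now (3, 2, 1)
  T8: need (3, 2, 1) fits (3, 2, 1); releases (0, 1, 0), pool now (3, 3, 1)
The blocked processes can never fit:
  T9 still needs (0, 2, 2) but only (3, 3, 1) is free — short on res3
  T7 still needs (5, 4, 2) but only (3, 3, 1) is free — short on res1, res4 and res3
  T3 still needs (2, 4, 2) but only (3, 3, 1) is free — short on res4 and res3
  T4 still needs (1, 4, 1) but only (3, 3, 1) is free — short on res4
  T2 still needs (5, 4, 2) but only (3, 3, 1) is free — short on res1, res4 and res3


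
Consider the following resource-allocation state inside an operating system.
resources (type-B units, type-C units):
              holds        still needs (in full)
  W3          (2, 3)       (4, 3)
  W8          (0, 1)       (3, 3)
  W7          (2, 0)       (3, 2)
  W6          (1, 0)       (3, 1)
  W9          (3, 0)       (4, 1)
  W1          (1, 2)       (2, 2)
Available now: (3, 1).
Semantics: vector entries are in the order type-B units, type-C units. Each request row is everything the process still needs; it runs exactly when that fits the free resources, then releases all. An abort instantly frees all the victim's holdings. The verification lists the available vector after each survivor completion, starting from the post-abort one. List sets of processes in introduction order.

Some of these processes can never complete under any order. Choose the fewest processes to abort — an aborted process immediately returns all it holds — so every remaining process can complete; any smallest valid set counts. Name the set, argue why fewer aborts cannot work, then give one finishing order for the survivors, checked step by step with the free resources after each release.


Minimum abort set: W1.
Key observation: W7 was stuck for good until W1 gave back (1, 2); in the order shown it finishes at step 2.
No smaller set exists: with zero aborts the deadlock remains.
Survivors finish in the order: W6, W7, W8, W3, W9. Check, step by step (pool after the aborts first):
  pool = (4, 3)
  run W6 (needs (3, 1), free (4, 3)); after release of (1, 0) the pool is (5, 3)
  run W7 (needs (3, 2), free (5, 3)); after release of (2, 0) the pool is (7, 3)
  run W8 (needs (3, 3), free (7, 3)); after release of (0, 1) the pool is (7, 4)
  run W3 (needs (4, 3), free (7, 4)); after release of (2, 3) the pool is (9, 7)
  run W9 (needs (4, 1), free (9, 7)); after release of (3, 0) the pool is (12, 7)


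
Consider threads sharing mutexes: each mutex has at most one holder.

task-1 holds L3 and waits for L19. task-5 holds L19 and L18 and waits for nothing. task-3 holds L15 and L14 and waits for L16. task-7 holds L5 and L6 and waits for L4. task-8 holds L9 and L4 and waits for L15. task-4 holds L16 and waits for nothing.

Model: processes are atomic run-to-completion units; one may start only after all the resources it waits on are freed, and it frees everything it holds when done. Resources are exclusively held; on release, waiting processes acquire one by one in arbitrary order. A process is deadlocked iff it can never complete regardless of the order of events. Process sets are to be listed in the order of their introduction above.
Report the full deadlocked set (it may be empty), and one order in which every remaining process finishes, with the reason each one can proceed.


The deadlocked set is empty.
Key observation: the waits form no ring: some process can always run, and its releases unblock the others one by one.
One completion order for the rest: task-4, task-5, task-3, task-8, task-7, task-1.
Check, step by step:
  run task-4 (it waits on nothing); releases L16
  run task-5 (it waits on nothing); releases L19 and L18
  run task-3 (all its waits — L16 — are resolved); releases L15 and L14
  run task-8 (all its waits — L15 — are resolved); releases L9 and L4
  run task-7 (all its waits — L4 — are resolved); releases L5 and L6
  run task-1 (all its waits — L19 — are resolved); releases L3


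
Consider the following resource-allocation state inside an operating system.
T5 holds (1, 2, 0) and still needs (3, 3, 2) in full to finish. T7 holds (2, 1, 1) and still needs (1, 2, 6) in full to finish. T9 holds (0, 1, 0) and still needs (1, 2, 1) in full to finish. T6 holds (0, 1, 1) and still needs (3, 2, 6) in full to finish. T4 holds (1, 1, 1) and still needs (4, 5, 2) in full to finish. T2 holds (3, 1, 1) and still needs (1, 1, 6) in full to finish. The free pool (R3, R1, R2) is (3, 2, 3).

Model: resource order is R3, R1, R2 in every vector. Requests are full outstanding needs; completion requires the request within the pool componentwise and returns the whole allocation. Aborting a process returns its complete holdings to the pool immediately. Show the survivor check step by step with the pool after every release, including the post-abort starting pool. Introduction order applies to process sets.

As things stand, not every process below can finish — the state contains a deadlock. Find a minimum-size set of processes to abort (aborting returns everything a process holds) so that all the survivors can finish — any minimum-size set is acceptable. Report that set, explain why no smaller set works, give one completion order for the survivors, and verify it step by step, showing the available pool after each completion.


Minimum abort set: T6 and T2.
Key observation: before aborting T6 and T2, T7 was permanently blocked — no order could ever run it; afterwards it completes at step 4.
Minimality, checking each single-abort alternative: T5 alone leaves T7 blocked (short on R2); T7 alone leaves T6 blocked (short on R2); T9 alone leaves T7 blocked (short on R2); T6 alone leaves T7 blocked (short on R2); T4 alone leaves T7 blocked (short on R2); T2 alone leaves T7 blocked (short on R2).
The survivors complete as T9, T4, T5, T7. Step-by-step check (starting from the post-abort pool):
  pool = (6, 4, 5)
  run T9 (needs (1, 2, 1), free (6, 4, 5)); after release of (0, 1, 0) the pool is (6, 5, 5)
  run T4 (needs (4, 5, 2), free (6, 5, 5)); after release of (1, 1, 1) the pool is (7, 6, 6)
  run T5 (needs (3, 3, 2), free (7, 6, 6)); after release of (1, 2, 0) the pool is (8, 8, 6)
  run T7 (needs (1, 2, 6), free (8, 8, 6)); after release of (2, 1, 1) the pool is (10, 9, 7)


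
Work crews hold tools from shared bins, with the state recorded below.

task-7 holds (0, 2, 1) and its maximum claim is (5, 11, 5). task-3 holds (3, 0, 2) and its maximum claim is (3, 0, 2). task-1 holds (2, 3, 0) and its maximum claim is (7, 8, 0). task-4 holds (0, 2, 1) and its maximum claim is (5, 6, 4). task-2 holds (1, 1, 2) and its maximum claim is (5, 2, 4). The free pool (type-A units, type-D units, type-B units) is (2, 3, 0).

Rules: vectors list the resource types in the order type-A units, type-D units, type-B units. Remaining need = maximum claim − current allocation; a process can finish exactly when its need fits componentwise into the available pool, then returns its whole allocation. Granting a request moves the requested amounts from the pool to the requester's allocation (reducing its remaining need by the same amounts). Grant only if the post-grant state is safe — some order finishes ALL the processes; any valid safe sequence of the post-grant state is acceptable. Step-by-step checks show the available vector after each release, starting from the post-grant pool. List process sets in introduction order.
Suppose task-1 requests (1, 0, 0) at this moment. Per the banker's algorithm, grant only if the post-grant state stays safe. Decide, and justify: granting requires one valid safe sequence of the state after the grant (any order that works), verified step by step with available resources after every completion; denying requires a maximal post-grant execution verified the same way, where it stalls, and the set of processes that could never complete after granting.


GRANT. The post-grant state is safe; one safe sequence: task-3, task-2, task-4, task-1, task-7.
Key observation: with (1, 3, 0) left after the transfer, task-3 can run at once — the state stays safe.
Verifying the post-grant state step by step:
  pool = (1, 3, 0)
  run task-3 (needs (0, 0, 0), free (1, 3, 0)); after release of (3, 0, 2) the pool is (4, 3, 2)
  run task-2 (needs (4, 1, 2), free (4, 3, 2)); after release of (1, 1, 2) the pool is (5, 4, 4)
  run task-4 (needs (5, 4, 3), free (5, 4, 4)); after release of (0, 2, 1) the pool is (5, 6, 5)
  run task-1 (needs (4, 5, 0), free (5, 6, 5)); after release of (3, 3, 0) the pool is (8, 9, 5)
  run task-7 (needs (5, 9, 4), free (8, 9, 5)); after release of (0, 2, 1) the pool is (8, 11, 6)


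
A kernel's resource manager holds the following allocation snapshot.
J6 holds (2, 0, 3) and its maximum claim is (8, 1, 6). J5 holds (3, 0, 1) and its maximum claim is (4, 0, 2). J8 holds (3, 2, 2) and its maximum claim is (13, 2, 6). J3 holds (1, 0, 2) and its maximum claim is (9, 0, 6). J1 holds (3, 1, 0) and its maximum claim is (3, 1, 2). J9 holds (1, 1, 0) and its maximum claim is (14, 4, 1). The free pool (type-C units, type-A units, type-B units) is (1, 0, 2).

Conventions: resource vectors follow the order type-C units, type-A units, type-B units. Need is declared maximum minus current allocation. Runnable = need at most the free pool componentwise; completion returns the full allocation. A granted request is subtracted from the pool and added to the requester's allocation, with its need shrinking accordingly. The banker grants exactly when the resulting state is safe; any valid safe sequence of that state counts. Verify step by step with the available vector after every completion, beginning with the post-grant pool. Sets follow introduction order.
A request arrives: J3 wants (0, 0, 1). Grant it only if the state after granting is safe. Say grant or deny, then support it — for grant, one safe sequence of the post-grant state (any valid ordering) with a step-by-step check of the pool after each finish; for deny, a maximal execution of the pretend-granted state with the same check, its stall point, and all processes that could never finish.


DENY: after the grant no complete ordering would exist.
Key observation: after J5, J1 the pool peaks at (7, 1, 2), and each blocked process is short somewhere: J6 on type-B units; J8 on type-C units, type-B units; J3 on type-C units, type-B units; J9 on type-C units, type-A units.
On the post-grant state, J5, J1 is a maximal run — nothing extends it. Step-by-step check:
  pool = (1, 0, 1)
  J5: need (1, 0, 1) fits (1, 0, 1); releases (3, 0, 1), pool now (4, 0, 2)
  J1: need (0, 0, 2) fits (4, 0, 2); releases (3, 1, 0), pool now (7, 1, 2)
  J6 still needs (6, 1, 3) but only (7, 1, 2) is free — short on type-B units
  J8 still needs (10, 0, 4) but only (7, 1, 2) is free — short on type-C units and type-B units
  J3 still needs (8, 0, 3) but only (7, 1, 2) is free — short on type-C units and type-B units
  J9 still needs (13, 3, 1) but only (7, 1, 2) is free — short on type-C units and type-A units
Had the request been granted, J6, J8, J3 and J9 could never finish.


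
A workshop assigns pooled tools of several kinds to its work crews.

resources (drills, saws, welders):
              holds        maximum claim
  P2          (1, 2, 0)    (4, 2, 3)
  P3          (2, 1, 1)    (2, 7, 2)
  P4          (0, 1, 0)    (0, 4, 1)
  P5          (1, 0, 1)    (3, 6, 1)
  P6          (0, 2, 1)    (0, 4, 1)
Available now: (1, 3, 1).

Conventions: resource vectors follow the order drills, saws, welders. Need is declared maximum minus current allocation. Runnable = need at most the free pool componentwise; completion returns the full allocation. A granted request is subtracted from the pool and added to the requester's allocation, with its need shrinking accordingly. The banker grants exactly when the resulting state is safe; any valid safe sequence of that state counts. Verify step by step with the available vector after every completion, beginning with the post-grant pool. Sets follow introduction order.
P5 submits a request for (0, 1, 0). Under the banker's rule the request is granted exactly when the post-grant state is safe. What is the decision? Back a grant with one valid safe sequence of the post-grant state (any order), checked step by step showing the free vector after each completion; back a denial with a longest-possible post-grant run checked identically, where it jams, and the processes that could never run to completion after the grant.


DENY: after the grant no complete ordering would exist.
Key observation: after P6, P4 the pool peaks at (1, 5, 2), and each blocked process is short somewhere: P2 on drills, welders; P3 on saws; P5 on drills.
After a pretend grant, a maximal execution: P6, P4 — then nothing else fits. Verifying each step:
  pool = (1, 2, 1)
  run P6 (needs (0, 2, 0), free (1, 2, 1)); after release of (0, 2, 1) the pool is (1, 4, 2)
  run P4 (needs (0, 3, 1), free (1, 4, 2)); after release of (0, 1, 0) the pool is (1, 5, 2)
  P2 cannot run: need (3, 0, 3) vs free (1, 5, 2) (insufficient drills and welders)
  P3 cannot run: need (0, 6, 1) vs free (1, 5, 2) (insufficient saws)
  P5 cannot run: need (2, 5, 0) vs free (1, 5, 2) (insufficient drills)
Had the request been granted, P2, P3 and P5 could never finish.


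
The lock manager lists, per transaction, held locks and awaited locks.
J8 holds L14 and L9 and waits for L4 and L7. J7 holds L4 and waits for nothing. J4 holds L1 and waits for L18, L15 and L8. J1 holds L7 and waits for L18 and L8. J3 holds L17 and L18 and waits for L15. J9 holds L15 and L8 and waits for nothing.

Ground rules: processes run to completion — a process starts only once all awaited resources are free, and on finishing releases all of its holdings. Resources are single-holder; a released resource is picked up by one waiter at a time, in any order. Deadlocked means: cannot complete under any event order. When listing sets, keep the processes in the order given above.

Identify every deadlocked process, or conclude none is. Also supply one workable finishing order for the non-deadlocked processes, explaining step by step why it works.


No process is deadlocked.
Key observation: no waiting chain loops back on itself — every chain ends at a process that waits on nothing, so everyone eventually runs.
The rest can finish in the order J7, J9, J3, J1, J4, J8.
Check, step by step:
  run J7 (it waits on nothing); releases L4
  run J9 (it waits on nothing); releases L15 and L8
  J3 waits on L15 — all released -> runs and releases L17 and L18
  J1 waits on L18 and L8 — all released -> runs and releases L7
  J4 waits on L18, L15 and L8 — all released -> runs and releases L1
  J8 waits on L4 and L7 — all released -> runs and releases L14 and L9


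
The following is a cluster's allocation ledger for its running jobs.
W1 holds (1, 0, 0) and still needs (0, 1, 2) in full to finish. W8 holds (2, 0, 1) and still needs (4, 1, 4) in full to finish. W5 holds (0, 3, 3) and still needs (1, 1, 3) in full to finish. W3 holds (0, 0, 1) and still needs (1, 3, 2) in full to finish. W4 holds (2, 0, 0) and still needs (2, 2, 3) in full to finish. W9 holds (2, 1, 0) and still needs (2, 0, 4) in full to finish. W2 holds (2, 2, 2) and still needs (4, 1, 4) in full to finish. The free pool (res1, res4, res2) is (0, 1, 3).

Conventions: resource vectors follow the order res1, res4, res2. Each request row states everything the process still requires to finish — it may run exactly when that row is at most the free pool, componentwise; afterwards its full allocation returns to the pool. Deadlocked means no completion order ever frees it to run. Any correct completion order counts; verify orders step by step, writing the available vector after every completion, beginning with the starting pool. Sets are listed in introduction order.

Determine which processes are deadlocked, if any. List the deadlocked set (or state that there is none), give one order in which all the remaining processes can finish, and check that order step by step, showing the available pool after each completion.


The deadlocked set is W8, W4, W9 and W2.
Key observation: the pool after W1, W5, W3 is (1, 4, 7); every surviving request exceeds it in res1, so progress ends there.
One completion order for the rest: W1, W5, W3. Walking it through:
  pool = (0, 1, 3)
  W1 needs (0, 1, 2) <= (0, 1, 3) -> finishes; pool += (1, 0, 0) = (1, 1, 3)
  W5 needs (1, 1, 3) <= (1, 1, 3) -> finishes; pool += (0, 3, 3) = (1, 4, 6)
  W3 needs (1, 3, 2) <= (1, 4, 6) -> finishes; pool += (0, 0, 1) = (1, 4, 7)
The stuck group stays short no matter what:
  W8 cannot run: need (4, 1, 4) vs free (1, 4, 7) (insufficient res1)
  W4 cannot run: need (2, 2, 3) vs free (1, 4, 7) (insufficient res1)
  W9 cannot run: need (2, 0, 4) vs free (1, 4, 7) (insufficient res1)
  W2 cannot run: need (4, 1, 4) vs free (1, 4, 7) (insufficient res1)


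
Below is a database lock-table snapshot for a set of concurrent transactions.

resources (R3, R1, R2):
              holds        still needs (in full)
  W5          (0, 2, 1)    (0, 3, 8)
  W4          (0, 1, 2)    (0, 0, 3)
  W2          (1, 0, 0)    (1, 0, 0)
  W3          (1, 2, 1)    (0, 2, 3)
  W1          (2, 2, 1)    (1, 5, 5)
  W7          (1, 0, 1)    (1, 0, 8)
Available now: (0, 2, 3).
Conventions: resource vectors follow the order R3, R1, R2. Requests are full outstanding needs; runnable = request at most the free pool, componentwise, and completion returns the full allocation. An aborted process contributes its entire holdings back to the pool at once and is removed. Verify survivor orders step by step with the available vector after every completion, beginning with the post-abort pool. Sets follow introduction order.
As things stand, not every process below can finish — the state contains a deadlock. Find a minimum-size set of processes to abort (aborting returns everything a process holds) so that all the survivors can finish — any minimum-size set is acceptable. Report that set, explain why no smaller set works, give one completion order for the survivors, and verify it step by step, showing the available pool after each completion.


The answer: abort W5.
Key observation: aborting W5 returns (0, 2, 1), and W7 — hopeless before — runs at step 5 with the returned capacity in the pool.
No smaller set exists: with zero aborts the deadlock remains.
The survivors complete as W3, W4, W1, W2, W7. Step-by-step check (starting from the post-abort pool):
  pool = (0, 4, 4)
  run W3 (needs (0, 2, 3), free (0, 4, 4)); after release of (1, 2, 1) the pool is (1, 6, 5)
  run W4 (needs (0, 0, 3), free (1, 6, 5)); after release of (0, 1, 2) the pool is (1, 7, 7)
  run W1 (needs (1, 5, 5), free (1, 7, 7)); after release of (2, 2, 1) the pool is (3, 9, 8)
  run W2 (needs (1, 0, 0), free (3, 9, 8)); after release of (1, 0, 0) the pool is (4, 9, 8)
  run W7 (needs (1, 0, 8), free (4, 9, 8)); after release of (1, 0, 1) the pool is (5, 9, 9)


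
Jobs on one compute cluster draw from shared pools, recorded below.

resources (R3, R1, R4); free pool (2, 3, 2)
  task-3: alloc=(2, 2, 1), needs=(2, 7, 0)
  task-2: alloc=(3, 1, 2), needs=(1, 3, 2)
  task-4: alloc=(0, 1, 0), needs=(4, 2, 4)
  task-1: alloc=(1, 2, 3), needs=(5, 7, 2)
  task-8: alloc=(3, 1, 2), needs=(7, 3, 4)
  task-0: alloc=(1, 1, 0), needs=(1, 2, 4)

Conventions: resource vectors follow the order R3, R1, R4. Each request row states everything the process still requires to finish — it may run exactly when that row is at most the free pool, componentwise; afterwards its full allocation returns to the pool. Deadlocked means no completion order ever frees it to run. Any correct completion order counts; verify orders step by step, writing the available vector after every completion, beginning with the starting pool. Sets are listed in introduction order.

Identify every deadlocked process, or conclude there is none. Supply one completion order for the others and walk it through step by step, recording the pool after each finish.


The deadlocked set is task-3, task-1 and task-8.
Key observation: after task-2, task-0, task-4 the pool peaks at (6, 6, 4), and each blocked process is short somewhere: task-3 on R1; task-1 on R1; task-8 on R3.
A valid finishing order for the others: task-2, task-0, task-4. Check, step by step:
  pool = (2, 3, 2)
  task-2: need (1, 3, 2) fits (2, 3, 2); releases (3, 1, 2), pool now (5, 4, 4)
  task-0: need (1, 2, 4) fits (5, 4, 4); releases (1, 1, 0), pool now (6, 5, 4)
  task-4: need (4, 2, 4) fits (6, 5, 4); releases (0, 1, 0), pool now (6, 6, 4)
None of the blocked processes ever fits:
  task-3 cannot run: need (2, 7, 0) vs free (6, 6, 4) (insufficient R1)
  task-1 cannot run: need (5, 7, 2) vs free (6, 6, 4) (insufficient R1)
  task-8 cannot run: need (7, 3, 4) vs free (6, 6, 4) (insufficient R3)


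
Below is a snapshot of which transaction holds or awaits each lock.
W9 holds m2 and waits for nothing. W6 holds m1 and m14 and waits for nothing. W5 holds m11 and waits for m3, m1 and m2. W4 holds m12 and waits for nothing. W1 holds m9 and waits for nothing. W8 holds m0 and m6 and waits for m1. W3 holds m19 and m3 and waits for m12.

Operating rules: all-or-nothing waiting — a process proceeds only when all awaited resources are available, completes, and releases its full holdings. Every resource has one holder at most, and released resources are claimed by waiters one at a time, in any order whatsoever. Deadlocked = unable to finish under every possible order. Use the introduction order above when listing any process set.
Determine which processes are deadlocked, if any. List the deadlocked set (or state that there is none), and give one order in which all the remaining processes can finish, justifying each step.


The deadlocked set is empty.
Key observation: the wait graph is acyclic; completion cascades from the unblocked processes through everyone else.
A valid finishing order for the others: W6, W9, W1, W8, W4, W3, W5.
Step-by-step check:
  W6 waits on nothing -> runs at once and releases m1 and m14
  W9 waits on nothing -> runs at once and releases m2
  W1 waits on nothing -> runs at once and releases m9
  W8 waits on m1 — all released -> runs and releases m0 and m6
  W4 waits on nothing -> runs at once and releases m12
  W3 waits on m12 — all released -> runs and releases m19 and m3
  W5 waits on m3, m1 and m2 — all released -> runs and releases m11


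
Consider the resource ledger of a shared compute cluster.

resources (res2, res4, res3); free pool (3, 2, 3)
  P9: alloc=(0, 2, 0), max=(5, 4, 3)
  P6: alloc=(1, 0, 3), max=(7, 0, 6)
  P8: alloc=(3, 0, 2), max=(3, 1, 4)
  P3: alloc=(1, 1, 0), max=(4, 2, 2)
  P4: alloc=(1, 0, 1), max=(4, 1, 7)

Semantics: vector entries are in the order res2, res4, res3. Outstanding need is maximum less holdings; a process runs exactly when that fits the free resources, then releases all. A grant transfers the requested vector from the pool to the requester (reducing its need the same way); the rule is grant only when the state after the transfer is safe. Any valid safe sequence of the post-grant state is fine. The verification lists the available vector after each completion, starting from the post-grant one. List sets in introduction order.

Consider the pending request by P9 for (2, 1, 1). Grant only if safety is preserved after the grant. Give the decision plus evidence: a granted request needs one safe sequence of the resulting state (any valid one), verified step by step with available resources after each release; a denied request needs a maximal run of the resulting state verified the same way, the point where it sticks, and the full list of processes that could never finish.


GRANT. The post-grant state is safe; one safe sequence: P8, P9, P6, P3, P4.
Key observation: (1, 1, 2) free after granting still covers P8 first, and each release covers the next.
Check on the post-grant state, step by step:
  pool = (1, 1, 2)
  P8 needs (0, 1, 2) <= (1, 1, 2) -> finishes; pool += (3, 0, 2) = (4, 1, 4)
  P9 needs (3, 1, 2) <= (4, 1, 4) -> finishes; pool += (2, 3, 1) = (6, 4, 5)
  P6 needs (6, 0, 3) <= (6, 4, 5) -> finishes; pool += (1, 0, 3) = (7, 4, 8)
  P3 needs (3, 1, 2) <= (7, 4, 8) -> finishes; pool += (1, 1, 0) = (8, 5, 8)
  P4 needs (3, 1, 6) <= (8, 5, 8) -> finishes; pool += (1, 0, 1) = (9, 5, 9)
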